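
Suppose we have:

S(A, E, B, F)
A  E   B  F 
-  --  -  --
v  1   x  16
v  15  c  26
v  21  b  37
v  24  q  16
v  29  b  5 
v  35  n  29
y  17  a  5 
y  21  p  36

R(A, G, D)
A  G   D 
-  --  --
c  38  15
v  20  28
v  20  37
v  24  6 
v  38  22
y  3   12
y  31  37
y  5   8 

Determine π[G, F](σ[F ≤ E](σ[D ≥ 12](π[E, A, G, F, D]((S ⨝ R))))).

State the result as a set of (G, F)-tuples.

{(20, 16), (20, 29), (20, 5), (3, 5), (31, 5), (38, 16), (38, 29), (38, 5)}

Natural join on A: {(v, 1, x, 16, 20, 28), (v, 1, x, 16, 20, 37), (v, 1, x, 16, 24, 6), (v, 1, x, 16, 38, 22), (v, 15, c, 26, 20, 28), (v, 15, c, 26, 20, 37), (v, 15, c, 26, 24, 6), (v, 15, c, 26, 38, 22), (v, 21, b, 37, 20, 28), (v, 21, b, 37, 20, 37), (v, 21, b, 37, 24, 6), (v, 21, b, 37, 38, 22), (v, 24, q, 16, 20, 28), (v, 24, q, 16, 20, 37), (v, 24, q, 16, 24, 6), (v, 24, q, 16, 38, 22), (v, 29, b, 5, 20, 28), (v, 29, b, 5, 20, 37), (v, 29, b, 5, 24, 6), (v, 29, b, 5, 38, 22), (v, 35, n, 29, 20, 28), (v, 35, n, 29, 20, 37), (v, 35, n, 29, 24, 6), (v, 35, n, 29, 38, 22), (y, 17, a, 5, 3, 12), (y, 17, a, 5, 31, 37), (y, 17, a, 5, 5, 8), (y, 21, p, 36, 3, 12), (y, 21, p, 36, 31, 37), (y, 21, p, 36, 5, 8)}
Projecting to E, A, G, F, D: {(1, v, 20, 16, 28), (1, v, 20, 16, 37), (1, v, 24, 16, 6), (1, v, 38, 16, 22), (15, v, 20, 26, 28), (15, v, 20, 26, 37), (15, v, 24, 26, 6), (15, v, 38, 26, 22), (17, y, 3, 5, 12), (17, y, 31, 5, 37), (17, y, 5, 5, 8), (21, v, 20, 37, 28), (21, v, 20, 37, 37), (21, v, 24, 37, 6), (21, v, 38, 37, 22), (21, y, 3, 36, 12), (21, y, 31, 36, 37), (21, y, 5, 36, 8), (24, v, 20, 16, 28), (24, v, 20, 16, 37), (24, v, 24, 16, 6), (24, v, 38, 16, 22), (29, v, 20, 5, 28), (29, v, 20, 5, 37), (29, v, 24, 5, 6), (29, v, 38, 5, 22), (35, v, 20, 29, 28), (35, v, 20, 29, 37), (35, v, 24, 29, 6), (35, v, 38, 29, 22)}
Selection D ≥ 12: {(1, v, 20, 16, 28), (1, v, 20, 16, 37), (1, v, 38, 16, 22), (15, v, 20, 26, 28), (15, v, 20, 26, 37), (15, v, 38, 26, 22), (17, y, 3, 5, 12), (17, y, 31, 5, 37), (21, v, 20, 37, 28), (21, v, 20, 37, 37), (21, v, 38, 37, 22), (21, y, 3, 36, 12), (21, y, 31, 36, 37), (24, v, 20, 16, 28), (24, v, 20, 16, 37), (24, v, 38, 16, 22), (29, v, 20, 5, 28), (29, v, 20, 5, 37), (29, v, 38, 5, 22), (35, v, 20, 29, 28), (35, v, 20, 29, 37), (35, v, 38, 29, 22)}
Selection F ≤ E: {(17, y, 3, 5, 12), (17, y, 31, 5, 37), (24, v, 20, 16, 28), (24, v, 20, 16, 37), (24, v, 38, 16, 22), (29, v, 20, 5, 28), (29, v, 20, 5, 37), (29, v, 38, 5, 22), (35, v, 20, 29, 28), (35, v, 20, 29, 37), (35, v, 38, 29, 22)}
Projecting to G, F (3 duplicate(s) eliminated): {(20, 16), (20, 29), (20, 5), (3, 5), (31, 5), (38, 16), (38, 29), (38, 5)}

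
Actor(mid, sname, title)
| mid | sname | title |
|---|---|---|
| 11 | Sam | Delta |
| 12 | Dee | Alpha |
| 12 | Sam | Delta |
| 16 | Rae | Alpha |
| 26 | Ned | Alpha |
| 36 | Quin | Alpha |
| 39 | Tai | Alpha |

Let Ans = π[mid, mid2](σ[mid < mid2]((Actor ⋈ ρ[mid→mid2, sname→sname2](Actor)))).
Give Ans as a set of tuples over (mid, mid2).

{(11, 12), (12, 16), (12, 26), (12, 36), (12, 39), (16, 26), (16, 36), (16, 39), (26, 36), (26, 39), (36, 39)}

ρ[mid→mid2, sname→sname2]: schema becomes (mid2, sname2, title); tuples unchanged.
Actor ⋈ ρ[mid→mid2, sname→sname2](Actor) (natural join on title): {(11, Sam, Delta, 11, Sam), (11, Sam, Delta, 12, Sam), (12, Dee, Alpha, 12, Dee), (12, Dee, Alpha, 16, Rae), (12, Dee, Alpha, 26, Ned), (12, Dee, Alpha, 36, Quin), (12, Dee, Alpha, 39, Tai), (12, Sam, Delta, 11, Sam), (12, Sam, Delta, 12, Sam), (16, Rae, Alpha, 12, Dee), (16, Rae, Alpha, 16, Rae), (16, Rae, Alpha, 26, Ned), (16, Rae, Alpha, 36, Quin), (16, Rae, Alpha, 39, Tai), (26, Ned, Alpha, 12, Dee), (26, Ned, Alpha, 16, Rae), (26, Ned, Alpha, 26, Ned), (26, Ned, Alpha, 36, Quin), (26, Ned, Alpha, 39, Tai), (36, Quin, Alpha, 12, Dee), (36, Quin, Alpha, 16, Rae), (36, Quin, Alpha, 26, Ned), (36, Quin, Alpha, 36, Quin), (36, Quin, Alpha, 39, Tai), (39, Tai, Alpha, 12, Dee), (39, Tai, Alpha, 16, Rae), (39, Tai, Alpha, 26, Ned), (39, Tai, Alpha, 36, Quin), (39, Tai, Alpha, 39, Tai)}
σ[mid < mid2]: keep tuples satisfying mid < mid2 → {(11, Sam, Delta, 12, Sam), (12, Dee, Alpha, 16, Rae), (12, Dee, Alpha, 26, Ned), (12, Dee, Alpha, 36, Quin), (12, Dee, Alpha, 39, Tai), (16, Rae, Alpha, 26, Ned), (16, Rae, Alpha, 36, Quin), (16, Rae, Alpha, 39, Tai), (26, Ned, Alpha, 36, Quin), (26, Ned, Alpha, 39, Tai), (36, Quin, Alpha, 39, Tai)}
Projecting to mid, mid2: {(11, 12), (12, 16), (12, 26), (12, 36), (12, 39), (16, 26), (16, 36), (16, 39), (26, 36), (26, 39), (36, 39)}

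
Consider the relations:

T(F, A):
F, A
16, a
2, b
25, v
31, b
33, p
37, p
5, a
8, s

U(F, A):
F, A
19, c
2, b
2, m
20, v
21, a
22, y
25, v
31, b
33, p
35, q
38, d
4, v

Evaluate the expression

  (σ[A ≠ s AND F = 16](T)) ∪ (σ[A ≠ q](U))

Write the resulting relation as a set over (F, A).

Apply σ_{A ≠ s AND F = 16}; surviving tuples: {(16, a)}
Apply σ_{A ≠ q}; surviving tuples: {(19, c), (2, b), (2, m), (20, v), (21, a), (22, y), (25, v), (31, b), (33, p), (38, d), (4, v)}
Union: {(16, a)} with {(19, c), (2, b), (2, m), (20, v), (21, a), (22, y), (25, v), (31, b), (33, p), (38, d), (4, v)} → {(16, a), (19, c), (2, b), (2, m), (20, v), (21, a), (22, y), (25, v), (31, b), (33, p), (38, d), (4, v)}

{(16, a), (19, c), (2, b), (2, m), (20, v), (21, a), (22, y), (25, v), (31, b), (33, p), (38, d), (4, v)}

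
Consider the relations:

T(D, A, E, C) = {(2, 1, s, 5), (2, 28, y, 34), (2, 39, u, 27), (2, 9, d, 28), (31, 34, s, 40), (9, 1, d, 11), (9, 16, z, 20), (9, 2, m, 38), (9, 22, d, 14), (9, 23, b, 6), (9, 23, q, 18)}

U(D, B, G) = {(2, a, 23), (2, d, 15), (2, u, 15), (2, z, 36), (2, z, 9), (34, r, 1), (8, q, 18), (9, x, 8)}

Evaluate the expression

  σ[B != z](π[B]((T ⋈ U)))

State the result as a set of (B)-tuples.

{a, d, u, x}

Natural join on D: {(2, 1, s, 5, a, 23), (2, 1, s, 5, d, 15), (2, 1, s, 5, u, 15), (2, 1, s, 5, z, 36), (2, 1, s, 5, z, 9), (2, 28, y, 34, a, 23), (2, 28, y, 34, d, 15), (2, 28, y, 34, u, 15), (2, 28, y, 34, z, 36), (2, 28, y, 34, z, 9), (2, 39, u, 27, a, 23), (2, 39, u, 27, d, 15), (2, 39, u, 27, u, 15), (2, 39, u, 27, z, 36), (2, 39, u, 27, z, 9), (2, 9, d, 28, a, 23), (2, 9, d, 28, d, 15), (2, 9, d, 28, u, 15), (2, 9, d, 28, z, 36), (2, 9, d, 28, z, 9), (9, 1, d, 11, x, 8), (9, 16, z, 20, x, 8), (9, 2, m, 38, x, 8), (9, 22, d, 14, x, 8), (9, 23, b, 6, x, 8), (9, 23, q, 18, x, 8)}
Keep only column(s) B (21 duplicate(s) eliminated): {a, d, u, x, z}
Filtering on B != z leaves {a, d, u, x}.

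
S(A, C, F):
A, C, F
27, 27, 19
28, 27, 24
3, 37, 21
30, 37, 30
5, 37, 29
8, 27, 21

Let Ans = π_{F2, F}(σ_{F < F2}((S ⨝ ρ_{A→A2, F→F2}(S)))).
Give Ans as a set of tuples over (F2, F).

ρ[A→A2, F→F2]: schema becomes (A2, C, F2); tuples unchanged.
S ⋈ ρ_{A→A2, F→F2}(S) (natural join on C): {(27, 27, 19, 27, 19), (27, 27, 19, 28, 24), (27, 27, 19, 8, 21), (28, 27, 24, 27, 19), (28, 27, 24, 28, 24), (28, 27, 24, 8, 21), (3, 37, 21, 3, 21), (3, 37, 21, 30, 30), (3, 37, 21, 5, 29), (30, 37, 30, 3, 21), (30, 37, 30, 30, 30), (30, 37, 30, 5, 29), (5, 37, 29, 3, 21), (5, 37, 29, 30, 30), (5, 37, 29, 5, 29), (8, 27, 21, 27, 19), (8, 27, 21, 28, 24), (8, 27, 21, 8, 21)}
Apply σ_{F < F2}; surviving tuples: {(27, 27, 19, 28, 24), (27, 27, 19, 8, 21), (3, 37, 21, 30, 30), (3, 37, 21, 5, 29), (5, 37, 29, 30, 30), (8, 27, 21, 28, 24)}
π[F2, F]: project onto (F2, F) → {(21, 19), (24, 19), (24, 21), (29, 21), (30, 21), (30, 29)}

{(21, 19), (24, 19), (24, 21), (29, 21), (30, 21), (30, 29)}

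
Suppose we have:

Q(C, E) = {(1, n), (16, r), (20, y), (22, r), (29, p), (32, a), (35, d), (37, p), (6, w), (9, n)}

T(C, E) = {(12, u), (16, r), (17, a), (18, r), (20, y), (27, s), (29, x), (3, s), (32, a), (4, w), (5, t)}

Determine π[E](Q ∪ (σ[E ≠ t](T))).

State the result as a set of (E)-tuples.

{a, d, n, p, r, s, u, w, x, y}

Selection E ≠ t: {(12, u), (16, r), (17, a), (18, r), (20, y), (27, s), (29, x), (3, s), (32, a), (4, w)}
Union: {(1, n), (16, r), (20, y), (22, r), (29, p), (32, a), (35, d), (37, p), (6, w), (9, n)} with {(12, u), (16, r), (17, a), (18, r), (20, y), (27, s), (29, x), (3, s), (32, a), (4, w)} → {(1, n), (12, u), (16, r), (17, a), (18, r), (20, y), (22, r), (27, s), (29, p), (29, x), (3, s), (32, a), (35, d), (37, p), (4, w), (6, w), (9, n)}
Projecting to E (7 duplicate(s) eliminated): {a, d, n, p, r, s, u, w, x, y}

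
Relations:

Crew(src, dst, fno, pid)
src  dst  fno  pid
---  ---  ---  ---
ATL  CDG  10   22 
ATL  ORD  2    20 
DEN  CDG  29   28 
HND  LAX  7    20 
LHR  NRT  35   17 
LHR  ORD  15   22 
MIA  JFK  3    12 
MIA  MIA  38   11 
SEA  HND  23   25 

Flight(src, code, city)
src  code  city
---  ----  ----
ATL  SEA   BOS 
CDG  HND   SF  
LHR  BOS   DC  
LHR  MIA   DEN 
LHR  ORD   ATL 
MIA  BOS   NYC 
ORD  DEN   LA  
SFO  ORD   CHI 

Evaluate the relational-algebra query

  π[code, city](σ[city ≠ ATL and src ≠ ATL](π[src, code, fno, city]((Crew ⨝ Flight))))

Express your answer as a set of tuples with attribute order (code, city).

{(BOS, DC), (BOS, NYC), (MIA, DEN)}

Crew ⋈ Flight (natural join on src): {(ATL, CDG, 10, 22, SEA, BOS), (ATL, ORD, 2, 20, SEA, BOS), (LHR, NRT, 35, 17, BOS, DC), (LHR, NRT, 35, 17, MIA, DEN), (LHR, NRT, 35, 17, ORD, ATL), (LHR, ORD, 15, 22, BOS, DC), (LHR, ORD, 15, 22, MIA, DEN), (LHR, ORD, 15, 22, ORD, ATL), (MIA, JFK, 3, 12, BOS, NYC), (MIA, MIA, 38, 11, BOS, NYC)}
π_{src, code, fno, city} gives {(ATL, SEA, 10, BOS), (ATL, SEA, 2, BOS), (LHR, BOS, 15, DC), (LHR, BOS, 35, DC), (LHR, MIA, 15, DEN), (LHR, MIA, 35, DEN), (LHR, ORD, 15, ATL), (LHR, ORD, 35, ATL), (MIA, BOS, 3, NYC), (MIA, BOS, 38, NYC)}.
Filtering on city ≠ ATL and src ≠ ATL leaves {(LHR, BOS, 15, DC), (LHR, BOS, 35, DC), (LHR, MIA, 15, DEN), (LHR, MIA, 35, DEN), (MIA, BOS, 3, NYC), (MIA, BOS, 38, NYC)}.
π_{code, city} gives {(BOS, DC), (BOS, NYC), (MIA, DEN)} (3 duplicate(s) eliminated).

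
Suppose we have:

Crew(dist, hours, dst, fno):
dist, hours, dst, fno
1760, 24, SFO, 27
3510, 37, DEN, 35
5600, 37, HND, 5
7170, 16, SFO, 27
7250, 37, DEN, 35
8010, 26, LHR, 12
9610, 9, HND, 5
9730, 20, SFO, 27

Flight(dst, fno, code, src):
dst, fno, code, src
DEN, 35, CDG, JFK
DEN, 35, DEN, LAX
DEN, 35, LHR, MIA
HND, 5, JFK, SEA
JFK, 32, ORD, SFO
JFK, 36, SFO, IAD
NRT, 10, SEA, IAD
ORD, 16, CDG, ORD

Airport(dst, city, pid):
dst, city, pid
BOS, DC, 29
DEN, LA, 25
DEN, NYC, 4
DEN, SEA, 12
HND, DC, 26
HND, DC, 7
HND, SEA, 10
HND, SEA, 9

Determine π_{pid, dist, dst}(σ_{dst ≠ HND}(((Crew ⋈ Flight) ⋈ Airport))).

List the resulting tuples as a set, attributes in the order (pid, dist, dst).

Natural join on dst, fno: {(3510, 37, DEN, 35, CDG, JFK), (3510, 37, DEN, 35, DEN, LAX), (3510, 37, DEN, 35, LHR, MIA), (5600, 37, HND, 5, JFK, SEA), (7250, 37, DEN, 35, CDG, JFK), (7250, 37, DEN, 35, DEN, LAX), (7250, 37, DEN, 35, LHR, MIA), (9610, 9, HND, 5, JFK, SEA)}
Natural join on dst: {(3510, 37, DEN, 35, CDG, JFK, LA, 25), (3510, 37, DEN, 35, CDG, JFK, NYC, 4), (3510, 37, DEN, 35, CDG, JFK, SEA, 12), (3510, 37, DEN, 35, DEN, LAX, LA, 25), (3510, 37, DEN, 35, DEN, LAX, NYC, 4), (3510, 37, DEN, 35, DEN, LAX, SEA, 12), (3510, 37, DEN, 35, LHR, MIA, LA, 25), (3510, 37, DEN, 35, LHR, MIA, NYC, 4), (3510, 37, DEN, 35, LHR, MIA, SEA, 12), (5600, 37, HND, 5, JFK, SEA, DC, 26), (5600, 37, HND, 5, JFK, SEA, DC, 7), (5600, 37, HND, 5, JFK, SEA, SEA, 10), (5600, 37, HND, 5, JFK, SEA, SEA, 9), (7250, 37, DEN, 35, CDG, JFK, LA, 25), (7250, 37, DEN, 35, CDG, JFK, NYC, 4), (7250, 37, DEN, 35, CDG, JFK, SEA, 12), (7250, 37, DEN, 35, DEN, LAX, LA, 25), (7250, 37, DEN, 35, DEN, LAX, NYC, 4), (7250, 37, DEN, 35, DEN, LAX, SEA, 12), (7250, 37, DEN, 35, LHR, MIA, LA, 25), (7250, 37, DEN, 35, LHR, MIA, NYC, 4), (7250, 37, DEN, 35, LHR, MIA, SEA, 12), (9610, 9, HND, 5, JFK, SEA, DC, 26), (9610, 9, HND, 5, JFK, SEA, DC, 7), (9610, 9, HND, 5, JFK, SEA, SEA, 10), (9610, 9, HND, 5, JFK, SEA, SEA, 9)}
Apply σ_{dst ≠ HND}; surviving tuples: {(3510, 37, DEN, 35, CDG, JFK, LA, 25), (3510, 37, DEN, 35, CDG, JFK, NYC, 4), (3510, 37, DEN, 35, CDG, JFK, SEA, 12), (3510, 37, DEN, 35, DEN, LAX, LA, 25), (3510, 37, DEN, 35, DEN, LAX, NYC, 4), (3510, 37, DEN, 35, DEN, LAX, SEA, 12), (3510, 37, DEN, 35, LHR, MIA, LA, 25), (3510, 37, DEN, 35, LHR, MIA, NYC, 4), (3510, 37, DEN, 35, LHR, MIA, SEA, 12), (7250, 37, DEN, 35, CDG, JFK, LA, 25), (7250, 37, DEN, 35, CDG, JFK, NYC, 4), (7250, 37, DEN, 35, CDG, JFK, SEA, 12), (7250, 37, DEN, 35, DEN, LAX, LA, 25), (7250, 37, DEN, 35, DEN, LAX, NYC, 4), (7250, 37, DEN, 35, DEN, LAX, SEA, 12), (7250, 37, DEN, 35, LHR, MIA, LA, 25), (7250, 37, DEN, 35, LHR, MIA, NYC, 4), (7250, 37, DEN, 35, LHR, MIA, SEA, 12)}
Keep only column(s) pid, dist, dst (12 duplicate(s) eliminated): {(12, 3510, DEN), (12, 7250, DEN), (25, 3510, DEN), (25, 7250, DEN), (4, 3510, DEN), (4, 7250, DEN)}

{(12, 3510, DEN), (12, 7250, DEN), (25, 3510, DEN), (25, 7250, DEN), (4, 3510, DEN), (4, 7250, DEN)}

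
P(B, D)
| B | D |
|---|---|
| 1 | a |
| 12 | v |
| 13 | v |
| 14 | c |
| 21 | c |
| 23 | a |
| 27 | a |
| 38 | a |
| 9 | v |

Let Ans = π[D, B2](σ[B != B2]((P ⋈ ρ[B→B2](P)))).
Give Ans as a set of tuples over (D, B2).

ρ[B→B2]: schema becomes (B2, D); tuples unchanged.
Joining P and ρ[B→B2](P) on D yields {(1, a, 1), (1, a, 23), (1, a, 27), (1, a, 38), (12, v, 12), (12, v, 13), (12, v, 9), (13, v, 12), (13, v, 13), (13, v, 9), (14, c, 14), (14, c, 21), (21, c, 14), (21, c, 21), (23, a, 1), (23, a, 23), (23, a, 27), (23, a, 38), (27, a, 1), (27, a, 23), (27, a, 27), (27, a, 38), (38, a, 1), (38, a, 23), (38, a, 27), (38, a, 38), (9, v, 12), (9, v, 13), (9, v, 9)}.
Selection B != B2: {(1, a, 23), (1, a, 27), (1, a, 38), (12, v, 13), (12, v, 9), (13, v, 12), (13, v, 9), (14, c, 21), (21, c, 14), (23, a, 1), (23, a, 27), (23, a, 38), (27, a, 1), (27, a, 23), (27, a, 38), (38, a, 1), (38, a, 23), (38, a, 27), (9, v, 12), (9, v, 13)}
Projecting to D, B2 (11 duplicate(s) eliminated): {(a, 1), (a, 23), (a, 27), (a, 38), (c, 14), (c, 21), (v, 12), (v, 13), (v, 9)}

{(a, 1), (a, 23), (a, 27), (a, 38), (c, 14), (c, 21), (v, 12), (v, 13), (v, 9)}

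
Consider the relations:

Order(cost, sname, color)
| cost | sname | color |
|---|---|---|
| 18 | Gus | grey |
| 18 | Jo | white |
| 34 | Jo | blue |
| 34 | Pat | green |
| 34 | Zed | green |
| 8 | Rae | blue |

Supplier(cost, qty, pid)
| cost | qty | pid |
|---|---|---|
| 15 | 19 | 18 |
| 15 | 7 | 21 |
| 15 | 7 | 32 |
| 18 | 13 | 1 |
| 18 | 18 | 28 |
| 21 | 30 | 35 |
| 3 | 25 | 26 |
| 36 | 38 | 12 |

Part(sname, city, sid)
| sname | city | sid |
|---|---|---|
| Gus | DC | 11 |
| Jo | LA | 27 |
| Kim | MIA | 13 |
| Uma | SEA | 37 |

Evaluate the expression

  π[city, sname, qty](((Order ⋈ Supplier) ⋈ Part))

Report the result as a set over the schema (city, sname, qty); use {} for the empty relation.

{(DC, Gus, 13), (DC, Gus, 18), (LA, Jo, 13), (LA, Jo, 18)}

Order ⋈ Supplier (natural join on cost): {(18, Gus, grey, 13, 1), (18, Gus, grey, 18, 28), (18, Jo, white, 13, 1), (18, Jo, white, 18, 28)}
(Order ⋈ Supplier) ⋈ Part (natural join on sname): {(18, Gus, grey, 13, 1, DC, 11), (18, Gus, grey, 18, 28, DC, 11), (18, Jo, white, 13, 1, LA, 27), (18, Jo, white, 18, 28, LA, 27)}
Projecting to city, sname, qty: {(DC, Gus, 13), (DC, Gus, 18), (LA, Jo, 13), (LA, Jo, 18)}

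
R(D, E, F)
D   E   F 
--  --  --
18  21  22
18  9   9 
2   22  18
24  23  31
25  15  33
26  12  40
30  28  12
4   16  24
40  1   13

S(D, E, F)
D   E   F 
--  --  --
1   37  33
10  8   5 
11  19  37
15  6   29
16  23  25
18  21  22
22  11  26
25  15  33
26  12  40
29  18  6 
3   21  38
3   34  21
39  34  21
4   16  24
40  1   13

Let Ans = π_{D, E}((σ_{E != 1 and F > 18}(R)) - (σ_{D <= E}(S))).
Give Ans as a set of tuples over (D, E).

Selection E != 1 and F > 18: {(18, 21, 22), (24, 23, 31), (25, 15, 33), (26, 12, 40), (4, 16, 24)}
Selection D <= E: {(1, 37, 33), (11, 19, 37), (16, 23, 25), (18, 21, 22), (3, 21, 38), (3, 34, 21), (4, 16, 24)}
Set difference of the two operands is {(24, 23, 31), (25, 15, 33), (26, 12, 40)}.
π_{D, E} gives {(24, 23), (25, 15), (26, 12)}.

{(24, 23), (25, 15), (26, 12)}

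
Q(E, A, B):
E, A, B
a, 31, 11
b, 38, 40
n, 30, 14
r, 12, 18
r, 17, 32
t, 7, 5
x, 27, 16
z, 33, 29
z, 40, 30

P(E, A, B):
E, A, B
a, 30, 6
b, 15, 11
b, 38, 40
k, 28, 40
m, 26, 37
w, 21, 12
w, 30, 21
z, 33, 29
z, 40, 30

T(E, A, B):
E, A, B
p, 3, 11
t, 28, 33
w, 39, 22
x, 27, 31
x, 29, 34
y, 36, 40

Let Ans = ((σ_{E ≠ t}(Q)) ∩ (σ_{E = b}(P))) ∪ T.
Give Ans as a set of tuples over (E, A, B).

σ[E ≠ t]: keep tuples satisfying E ≠ t → {(a, 31, 11), (b, 38, 40), (n, 30, 14), (r, 12, 18), (r, 17, 32), (x, 27, 16), (z, 33, 29), (z, 40, 30)}
σ[E = b]: keep tuples satisfying E = b → {(b, 15, 11), (b, 38, 40)}
Taking the intersection: {(b, 38, 40)}
Taking the union: {(b, 38, 40), (p, 3, 11), (t, 28, 33), (w, 39, 22), (x, 27, 31), (x, 29, 34), (y, 36, 40)}

{(b, 38, 40), (p, 3, 11), (t, 28, 33), (w, 39, 22), (x, 27, 31), (x, 29, 34), (y, 36, 40)}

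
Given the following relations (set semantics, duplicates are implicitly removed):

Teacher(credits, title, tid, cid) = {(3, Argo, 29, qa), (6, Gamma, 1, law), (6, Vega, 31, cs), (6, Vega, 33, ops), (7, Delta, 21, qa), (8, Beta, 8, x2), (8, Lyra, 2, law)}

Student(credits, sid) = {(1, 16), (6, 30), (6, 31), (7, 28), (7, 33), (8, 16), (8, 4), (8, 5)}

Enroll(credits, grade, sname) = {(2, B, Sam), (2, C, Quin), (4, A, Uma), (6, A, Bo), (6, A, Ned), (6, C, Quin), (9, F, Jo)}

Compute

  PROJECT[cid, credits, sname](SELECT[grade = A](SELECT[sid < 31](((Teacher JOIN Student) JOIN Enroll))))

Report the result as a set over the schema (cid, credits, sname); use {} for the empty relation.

{(cs, 6, Bo), (cs, 6, Ned), (law, 6, Bo), (law, 6, Ned), (ops, 6, Bo), (ops, 6, Ned)}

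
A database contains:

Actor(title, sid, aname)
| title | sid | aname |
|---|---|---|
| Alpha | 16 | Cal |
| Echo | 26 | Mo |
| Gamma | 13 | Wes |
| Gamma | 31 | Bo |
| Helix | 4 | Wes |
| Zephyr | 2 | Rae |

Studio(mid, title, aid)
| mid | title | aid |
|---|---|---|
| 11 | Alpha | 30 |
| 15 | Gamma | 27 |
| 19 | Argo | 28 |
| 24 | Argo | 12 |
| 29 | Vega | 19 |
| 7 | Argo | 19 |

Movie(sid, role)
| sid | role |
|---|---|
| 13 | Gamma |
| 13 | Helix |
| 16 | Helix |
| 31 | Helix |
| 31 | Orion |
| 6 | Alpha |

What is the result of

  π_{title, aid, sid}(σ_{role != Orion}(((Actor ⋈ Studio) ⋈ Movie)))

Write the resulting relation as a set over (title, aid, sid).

{(Alpha, 30, 16), (Gamma, 27, 13), (Gamma, 27, 31)}

Natural join on title: {(Alpha, 16, Cal, 11, 30), (Gamma, 13, Wes, 15, 27), (Gamma, 31, Bo, 15, 27)}
Natural join on sid: {(Alpha, 16, Cal, 11, 30, Helix), (Gamma, 13, Wes, 15, 27, Gamma), (Gamma, 13, Wes, 15, 27, Helix), (Gamma, 31, Bo, 15, 27, Helix), (Gamma, 31, Bo, 15, 27, Orion)}
σ[role != Orion]: keep tuples satisfying role != Orion → {(Alpha, 16, Cal, 11, 30, Helix), (Gamma, 13, Wes, 15, 27, Gamma), (Gamma, 13, Wes, 15, 27, Helix), (Gamma, 31, Bo, 15, 27, Helix)}
π[title, aid, sid]: project onto (title, aid, sid) (1 duplicate(s) eliminated) → {(Alpha, 30, 16), (Gamma, 27, 13), (Gamma, 27, 31)}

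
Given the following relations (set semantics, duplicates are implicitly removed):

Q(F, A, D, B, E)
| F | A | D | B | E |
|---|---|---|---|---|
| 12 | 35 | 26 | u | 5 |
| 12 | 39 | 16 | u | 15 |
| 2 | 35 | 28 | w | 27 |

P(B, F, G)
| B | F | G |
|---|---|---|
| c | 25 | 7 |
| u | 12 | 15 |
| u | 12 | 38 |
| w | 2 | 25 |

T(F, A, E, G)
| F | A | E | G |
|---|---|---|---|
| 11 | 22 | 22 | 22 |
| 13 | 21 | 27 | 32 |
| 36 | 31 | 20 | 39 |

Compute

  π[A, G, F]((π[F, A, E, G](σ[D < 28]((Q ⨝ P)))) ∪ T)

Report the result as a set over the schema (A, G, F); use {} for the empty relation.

Q ⋈ P (natural join on F, B): {(12, 35, 26, u, 5, 15), (12, 35, 26, u, 5, 38), (12, 39, 16, u, 15, 15), (12, 39, 16, u, 15, 38), (2, 35, 28, w, 27, 25)}
Selection D < 28: {(12, 35, 26, u, 5, 15), (12, 35, 26, u, 5, 38), (12, 39, 16, u, 15, 15), (12, 39, 16, u, 15, 38)}
Keep only column(s) F, A, E, G: {(12, 35, 5, 15), (12, 35, 5, 38), (12, 39, 15, 15), (12, 39, 15, 38)}
Set union of the two operands is {(11, 22, 22, 22), (12, 35, 5, 15), (12, 35, 5, 38), (12, 39, 15, 15), (12, 39, 15, 38), (13, 21, 27, 32), (36, 31, 20, 39)}.
Keep only column(s) A, G, F: {(21, 32, 13), (22, 22, 11), (31, 39, 36), (35, 15, 12), (35, 38, 12), (39, 15, 12), (39, 38, 12)}

{(21, 32, 13), (22, 22, 11), (31, 39, 36), (35, 15, 12), (35, 38, 12), (39, 15, 12), (39, 38, 12)}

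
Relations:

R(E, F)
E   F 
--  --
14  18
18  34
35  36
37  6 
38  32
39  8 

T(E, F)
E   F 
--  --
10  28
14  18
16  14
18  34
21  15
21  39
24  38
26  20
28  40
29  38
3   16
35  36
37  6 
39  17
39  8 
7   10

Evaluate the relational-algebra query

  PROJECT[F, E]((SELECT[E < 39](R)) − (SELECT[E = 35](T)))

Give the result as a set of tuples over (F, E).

Filtering on E < 39 leaves {(14, 18), (18, 34), (35, 36), (37, 6), (38, 32)}.
Filtering on E = 35 leaves {(35, 36)}.
Difference: {(14, 18), (18, 34), (35, 36), (37, 6), (38, 32)} with {(35, 36)} → {(14, 18), (18, 34), (37, 6), (38, 32)}
π[F, E]: project onto (F, E) → {(18, 14), (32, 38), (34, 18), (6, 37)}

{(18, 14), (32, 38), (34, 18), (6, 37)}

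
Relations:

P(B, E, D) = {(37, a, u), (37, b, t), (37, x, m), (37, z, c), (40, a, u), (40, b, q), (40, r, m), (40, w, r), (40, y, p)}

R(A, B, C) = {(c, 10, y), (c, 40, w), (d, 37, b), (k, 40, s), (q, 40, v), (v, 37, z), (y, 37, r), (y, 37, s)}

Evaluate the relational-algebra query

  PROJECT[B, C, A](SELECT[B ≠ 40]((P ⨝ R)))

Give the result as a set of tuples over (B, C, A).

Joining P and R on B yields {(37, a, u, d, b), (37, a, u, v, z), (37, a, u, y, r), (37, a, u, y, s), (37, b, t, d, b), (37, b, t, v, z), (37, b, t, y, r), (37, b, t, y, s), (37, x, m, d, b), (37, x, m, v, z), (37, x, m, y, r), (37, x, m, y, s), (37, z, c, d, b), (37, z, c, v, z), (37, z, c, y, r), (37, z, c, y, s), (40, a, u, c, w), (40, a, u, k, s), (40, a, u, q, v), (40, b, q, c, w), (40, b, q, k, s), (40, b, q, q, v), (40, r, m, c, w), (40, r, m, k, s), (40, r, m, q, v), (40, w, r, c, w), (40, w, r, k, s), (40, w, r, q, v), (40, y, p, c, w), (40, y, p, k, s), (40, y, p, q, v)}.
Selection B ≠ 40: {(37, a, u, d, b), (37, a, u, v, z), (37, a, u, y, r), (37, a, u, y, s), (37, b, t, d, b), (37, b, t, v, z), (37, b, t, y, r), (37, b, t, y, s), (37, x, m, d, b), (37, x, m, v, z), (37, x, m, y, r), (37, x, m, y, s), (37, z, c, d, b), (37, z, c, v, z), (37, z, c, y, r), (37, z, c, y, s)}
Projecting to B, C, A (12 duplicate(s) eliminated): {(37, b, d), (37, r, y), (37, s, y), (37, z, v)}

{(37, b, d), (37, r, y), (37, s, y), (37, z, v)}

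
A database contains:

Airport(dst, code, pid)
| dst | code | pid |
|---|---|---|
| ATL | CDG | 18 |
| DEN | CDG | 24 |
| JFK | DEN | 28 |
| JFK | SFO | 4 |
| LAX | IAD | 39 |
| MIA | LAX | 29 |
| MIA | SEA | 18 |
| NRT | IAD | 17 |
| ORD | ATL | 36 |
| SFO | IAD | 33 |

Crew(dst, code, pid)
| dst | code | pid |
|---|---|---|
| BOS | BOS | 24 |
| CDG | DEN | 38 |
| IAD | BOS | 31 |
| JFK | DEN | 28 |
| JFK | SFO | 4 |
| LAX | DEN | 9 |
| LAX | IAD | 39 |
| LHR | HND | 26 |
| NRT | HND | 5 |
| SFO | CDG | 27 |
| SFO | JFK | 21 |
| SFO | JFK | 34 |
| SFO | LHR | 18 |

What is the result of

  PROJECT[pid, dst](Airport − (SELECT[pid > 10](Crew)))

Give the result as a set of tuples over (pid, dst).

Filtering on pid > 10 leaves {(BOS, BOS, 24), (CDG, DEN, 38), (IAD, BOS, 31), (JFK, DEN, 28), (LAX, IAD, 39), (LHR, HND, 26), (SFO, CDG, 27), (SFO, JFK, 21), (SFO, JFK, 34), (SFO, LHR, 18)}.
Difference: {(ATL, CDG, 18), (DEN, CDG, 24), (JFK, DEN, 28), (JFK, SFO, 4), (LAX, IAD, 39), (MIA, LAX, 29), (MIA, SEA, 18), (NRT, IAD, 17), (ORD, ATL, 36), (SFO, IAD, 33)} with {(BOS, BOS, 24), (CDG, DEN, 38), (IAD, BOS, 31), (JFK, DEN, 28), (LAX, IAD, 39), (LHR, HND, 26), (SFO, CDG, 27), (SFO, JFK, 21), (SFO, JFK, 34), (SFO, LHR, 18)} → {(ATL, CDG, 18), (DEN, CDG, 24), (JFK, SFO, 4), (MIA, LAX, 29), (MIA, SEA, 18), (NRT, IAD, 17), (ORD, ATL, 36), (SFO, IAD, 33)}
Projecting to pid, dst: {(17, NRT), (18, ATL), (18, MIA), (24, DEN), (29, MIA), (33, SFO), (36, ORD), (4, JFK)}

{(17, NRT), (18, ATL), (18, MIA), (24, DEN), (29, MIA), (33, SFO), (36, ORD), (4, JFK)}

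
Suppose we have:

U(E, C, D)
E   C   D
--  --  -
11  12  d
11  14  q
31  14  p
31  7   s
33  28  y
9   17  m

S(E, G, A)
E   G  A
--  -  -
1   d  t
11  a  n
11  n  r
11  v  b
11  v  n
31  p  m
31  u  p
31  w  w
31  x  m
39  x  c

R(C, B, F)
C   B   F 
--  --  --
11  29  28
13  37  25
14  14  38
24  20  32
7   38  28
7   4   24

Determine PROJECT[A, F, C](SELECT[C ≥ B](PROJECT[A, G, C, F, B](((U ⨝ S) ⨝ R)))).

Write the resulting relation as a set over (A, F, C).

U ⋈ S (natural join on E): {(11, 12, d, a, n), (11, 12, d, n, r), (11, 12, d, v, b), (11, 12, d, v, n), (11, 14, q, a, n), (11, 14, q, n, r), (11, 14, q, v, b), (11, 14, q, v, n), (31, 14, p, p, m), (31, 14, p, u, p), (31, 14, p, w, w), (31, 14, p, x, m), (31, 7, s, p, m), (31, 7, s, u, p), (31, 7, s, w, w), (31, 7, s, x, m)}
(U ⨝ S) ⋈ R (natural join on C): {(11, 14, q, a, n, 14, 38), (11, 14, q, n, r, 14, 38), (11, 14, q, v, b, 14, 38), (11, 14, q, v, n, 14, 38), (31, 14, p, p, m, 14, 38), (31, 14, p, u, p, 14, 38), (31, 14, p, w, w, 14, 38), (31, 14, p, x, m, 14, 38), (31, 7, s, p, m, 38, 28), (31, 7, s, p, m, 4, 24), (31, 7, s, u, p, 38, 28), (31, 7, s, u, p, 4, 24), (31, 7, s, w, w, 38, 28), (31, 7, s, w, w, 4, 24), (31, 7, s, x, m, 38, 28), (31, 7, s, x, m, 4, 24)}
π[A, G, C, F, B]: project onto (A, G, C, F, B) → {(b, v, 14, 38, 14), (m, p, 14, 38, 14), (m, p, 7, 24, 4), (m, p, 7, 28, 38), (m, x, 14, 38, 14), (m, x, 7, 24, 4), (m, x, 7, 28, 38), (n, a, 14, 38, 14), (n, v, 14, 38, 14), (p, u, 14, 38, 14), (p, u, 7, 24, 4), (p, u, 7, 28, 38), (r, n, 14, 38, 14), (w, w, 14, 38, 14), (w, w, 7, 24, 4), (w, w, 7, 28, 38)}
Apply σ_{C ≥ B}; surviving tuples: {(b, v, 14, 38, 14), (m, p, 14, 38, 14), (m, p, 7, 24, 4), (m, x, 14, 38, 14), (m, x, 7, 24, 4), (n, a, 14, 38, 14), (n, v, 14, 38, 14), (p, u, 14, 38, 14), (p, u, 7, 24, 4), (r, n, 14, 38, 14), (w, w, 14, 38, 14), (w, w, 7, 24, 4)}
π[A, F, C]: project onto (A, F, C) (3 duplicate(s) eliminated) → {(b, 38, 14), (m, 24, 7), (m, 38, 14), (n, 38, 14), (p, 24, 7), (p, 38, 14), (r, 38, 14), (w, 24, 7), (w, 38, 14)}

{(b, 38, 14), (m, 24, 7), (m, 38, 14), (n, 38, 14), (p, 24, 7), (p, 38, 14), (r, 38, 14), (w, 24, 7), (w, 38, 14)}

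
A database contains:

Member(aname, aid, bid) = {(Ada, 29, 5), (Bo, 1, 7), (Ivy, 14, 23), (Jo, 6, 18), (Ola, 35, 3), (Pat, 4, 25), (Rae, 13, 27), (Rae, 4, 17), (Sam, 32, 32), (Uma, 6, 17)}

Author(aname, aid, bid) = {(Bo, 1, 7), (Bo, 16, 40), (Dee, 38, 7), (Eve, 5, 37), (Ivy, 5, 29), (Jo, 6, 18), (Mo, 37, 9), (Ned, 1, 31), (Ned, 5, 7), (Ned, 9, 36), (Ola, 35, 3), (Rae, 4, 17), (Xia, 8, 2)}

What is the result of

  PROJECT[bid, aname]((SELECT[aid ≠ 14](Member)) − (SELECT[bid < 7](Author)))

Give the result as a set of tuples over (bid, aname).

{(17, Rae), (17, Uma), (18, Jo), (25, Pat), (27, Rae), (32, Sam), (5, Ada), (7, Bo)}

Filtering on aid ≠ 14 leaves {(Ada, 29, 5), (Bo, 1, 7), (Jo, 6, 18), (Ola, 35, 3), (Pat, 4, 25), (Rae, 13, 27), (Rae, 4, 17), (Sam, 32, 32), (Uma, 6, 17)}.
Filtering on bid < 7 leaves {(Ola, 35, 3), (Xia, 8, 2)}.
Taking the difference: {(Ada, 29, 5), (Bo, 1, 7), (Jo, 6, 18), (Pat, 4, 25), (Rae, 13, 27), (Rae, 4, 17), (Sam, 32, 32), (Uma, 6, 17)}
Projecting to bid, aname: {(17, Rae), (17, Uma), (18, Jo), (25, Pat), (27, Rae), (32, Sam), (5, Ada), (7, Bo)}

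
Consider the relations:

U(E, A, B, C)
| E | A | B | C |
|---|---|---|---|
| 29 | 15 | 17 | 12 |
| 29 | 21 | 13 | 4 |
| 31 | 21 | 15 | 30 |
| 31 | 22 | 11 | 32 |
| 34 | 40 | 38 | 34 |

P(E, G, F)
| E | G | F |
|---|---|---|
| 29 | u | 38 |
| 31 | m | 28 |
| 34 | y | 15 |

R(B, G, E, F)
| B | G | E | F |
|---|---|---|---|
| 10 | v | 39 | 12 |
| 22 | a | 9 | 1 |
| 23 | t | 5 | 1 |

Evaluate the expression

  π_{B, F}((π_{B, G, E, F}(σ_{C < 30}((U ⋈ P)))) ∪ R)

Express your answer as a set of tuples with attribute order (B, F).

Natural join on E: {(29, 15, 17, 12, u, 38), (29, 21, 13, 4, u, 38), (31, 21, 15, 30, m, 28), (31, 22, 11, 32, m, 28), (34, 40, 38, 34, y, 15)}
σ[C < 30]: keep tuples satisfying C < 30 → {(29, 15, 17, 12, u, 38), (29, 21, 13, 4, u, 38)}
Keep only column(s) B, G, E, F: {(13, u, 29, 38), (17, u, 29, 38)}
Union: {(13, u, 29, 38), (17, u, 29, 38)} with {(10, v, 39, 12), (22, a, 9, 1), (23, t, 5, 1)} → {(10, v, 39, 12), (13, u, 29, 38), (17, u, 29, 38), (22, a, 9, 1), (23, t, 5, 1)}
Keep only column(s) B, F: {(10, 12), (13, 38), (17, 38), (22, 1), (23, 1)}

{(10, 12), (13, 38), (17, 38), (22, 1), (23, 1)}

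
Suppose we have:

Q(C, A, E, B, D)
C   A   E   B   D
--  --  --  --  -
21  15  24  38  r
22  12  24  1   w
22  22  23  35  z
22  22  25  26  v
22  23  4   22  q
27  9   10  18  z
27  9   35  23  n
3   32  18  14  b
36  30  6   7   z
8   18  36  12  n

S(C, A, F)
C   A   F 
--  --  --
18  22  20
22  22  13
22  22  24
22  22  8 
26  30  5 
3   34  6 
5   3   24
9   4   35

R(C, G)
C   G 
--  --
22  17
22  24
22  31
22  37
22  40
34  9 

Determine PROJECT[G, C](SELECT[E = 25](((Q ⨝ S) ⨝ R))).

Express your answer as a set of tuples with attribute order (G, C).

{(17, 22), (24, 22), (31, 22), (37, 22), (40, 22)}

Natural join on C, A: {(22, 22, 23, 35, z, 13), (22, 22, 23, 35, z, 24), (22, 22, 23, 35, z, 8), (22, 22, 25, 26, v, 13), (22, 22, 25, 26, v, 24), (22, 22, 25, 26, v, 8)}
Natural join on C: {(22, 22, 23, 35, z, 13, 17), (22, 22, 23, 35, z, 13, 24), (22, 22, 23, 35, z, 13, 31), (22, 22, 23, 35, z, 13, 37), (22, 22, 23, 35, z, 13, 40), (22, 22, 23, 35, z, 24, 17), (22, 22, 23, 35, z, 24, 24), (22, 22, 23, 35, z, 24, 31), (22, 22, 23, 35, z, 24, 37), (22, 22, 23, 35, z, 24, 40), (22, 22, 23, 35, z, 8, 17), (22, 22, 23, 35, z, 8, 24), (22, 22, 23, 35, z, 8, 31), (22, 22, 23, 35, z, 8, 37), (22, 22, 23, 35, z, 8, 40), (22, 22, 25, 26, v, 13, 17), (22, 22, 25, 26, v, 13, 24), (22, 22, 25, 26, v, 13, 31), (22, 22, 25, 26, v, 13, 37), (22, 22, 25, 26, v, 13, 40), (22, 22, 25, 26, v, 24, 17), (22, 22, 25, 26, v, 24, 24), (22, 22, 25, 26, v, 24, 31), (22, 22, 25, 26, v, 24, 37), (22, 22, 25, 26, v, 24, 40), (22, 22, 25, 26, v, 8, 17), (22, 22, 25, 26, v, 8, 24), (22, 22, 25, 26, v, 8, 31), (22, 22, 25, 26, v, 8, 37), (22, 22, 25, 26, v, 8, 40)}
Apply σ_{E = 25}; surviving tuples: {(22, 22, 25, 26, v, 13, 17), (22, 22, 25, 26, v, 13, 24), (22, 22, 25, 26, v, 13, 31), (22, 22, 25, 26, v, 13, 37), (22, 22, 25, 26, v, 13, 40), (22, 22, 25, 26, v, 24, 17), (22, 22, 25, 26, v, 24, 24), (22, 22, 25, 26, v, 24, 31), (22, 22, 25, 26, v, 24, 37), (22, 22, 25, 26, v, 24, 40), (22, 22, 25, 26, v, 8, 17), (22, 22, 25, 26, v, 8, 24), (22, 22, 25, 26, v, 8, 31), (22, 22, 25, 26, v, 8, 37), (22, 22, 25, 26, v, 8, 40)}
Keep only column(s) G, C (10 duplicate(s) eliminated): {(17, 22), (24, 22), (31, 22), (37, 22), (40, 22)}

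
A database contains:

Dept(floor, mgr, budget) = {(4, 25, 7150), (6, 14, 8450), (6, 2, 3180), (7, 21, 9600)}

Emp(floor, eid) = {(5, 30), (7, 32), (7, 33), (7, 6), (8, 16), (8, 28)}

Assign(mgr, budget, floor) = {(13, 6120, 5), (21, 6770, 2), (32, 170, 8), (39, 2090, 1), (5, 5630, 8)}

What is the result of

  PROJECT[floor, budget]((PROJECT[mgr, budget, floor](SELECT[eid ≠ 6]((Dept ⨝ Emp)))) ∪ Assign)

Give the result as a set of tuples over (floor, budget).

{(1, 2090), (2, 6770), (5, 6120), (7, 9600), (8, 170), (8, 5630)}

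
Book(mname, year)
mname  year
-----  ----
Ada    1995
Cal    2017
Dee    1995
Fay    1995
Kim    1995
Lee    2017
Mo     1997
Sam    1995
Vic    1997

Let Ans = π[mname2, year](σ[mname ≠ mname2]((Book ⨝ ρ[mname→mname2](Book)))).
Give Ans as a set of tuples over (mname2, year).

ρ[mname→mname2]: schema becomes (mname2, year); tuples unchanged.
Natural join on year: {(Ada, 1995, Ada), (Ada, 1995, Dee), (Ada, 1995, Fay), (Ada, 1995, Kim), (Ada, 1995, Sam), (Cal, 2017, Cal), (Cal, 2017, Lee), (Dee, 1995, Ada), (Dee, 1995, Dee), (Dee, 1995, Fay), (Dee, 1995, Kim), (Dee, 1995, Sam), (Fay, 1995, Ada), (Fay, 1995, Dee), (Fay, 1995, Fay), (Fay, 1995, Kim), (Fay, 1995, Sam), (Kim, 1995, Ada), (Kim, 1995, Dee), (Kim, 1995, Fay), (Kim, 1995, Kim), (Kim, 1995, Sam), (Lee, 2017, Cal), (Lee, 2017, Lee), (Mo, 1997, Mo), (Mo, 1997, Vic), (Sam, 1995, Ada), (Sam, 1995, Dee), (Sam, 1995, Fay), (Sam, 1995, Kim), (Sam, 1995, Sam), (Vic, 1997, Mo), (Vic, 1997, Vic)}
σ[mname ≠ mname2]: keep tuples satisfying mname ≠ mname2 → {(Ada, 1995, Dee), (Ada, 1995, Fay), (Ada, 1995, Kim), (Ada, 1995, Sam), (Cal, 2017, Lee), (Dee, 1995, Ada), (Dee, 1995, Fay), (Dee, 1995, Kim), (Dee, 1995, Sam), (Fay, 1995, Ada), (Fay, 1995, Dee), (Fay, 1995, Kim), (Fay, 1995, Sam), (Kim, 1995, Ada), (Kim, 1995, Dee), (Kim, 1995, Fay), (Kim, 1995, Sam), (Lee, 2017, Cal), (Mo, 1997, Vic), (Sam, 1995, Ada), (Sam, 1995, Dee), (Sam, 1995, Fay), (Sam, 1995, Kim), (Vic, 1997, Mo)}
Projecting to mname2, year (15 duplicate(s) eliminated): {(Ada, 1995), (Cal, 2017), (Dee, 1995), (Fay, 1995), (Kim, 1995), (Lee, 2017), (Mo, 1997), (Sam, 1995), (Vic, 1997)}

{(Ada, 1995), (Cal, 2017), (Dee, 1995), (Fay, 1995), (Kim, 1995), (Lee, 2017), (Mo, 1997), (Sam, 1995), (Vic, 1997)}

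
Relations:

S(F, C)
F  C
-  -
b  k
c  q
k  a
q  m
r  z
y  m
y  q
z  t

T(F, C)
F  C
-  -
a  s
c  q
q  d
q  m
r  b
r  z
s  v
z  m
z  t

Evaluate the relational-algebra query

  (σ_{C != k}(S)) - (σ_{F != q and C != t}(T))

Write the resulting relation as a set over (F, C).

Filtering on C != k leaves {(c, q), (k, a), (q, m), (r, z), (y, m), (y, q), (z, t)}.
Filtering on F != q and C != t leaves {(a, s), (c, q), (r, b), (r, z), (s, v), (z, m)}.
Set difference of the two operands is {(k, a), (q, m), (y, m), (y, q), (z, t)}.

{(k, a), (q, m), (y, m), (y, q), (z, t)}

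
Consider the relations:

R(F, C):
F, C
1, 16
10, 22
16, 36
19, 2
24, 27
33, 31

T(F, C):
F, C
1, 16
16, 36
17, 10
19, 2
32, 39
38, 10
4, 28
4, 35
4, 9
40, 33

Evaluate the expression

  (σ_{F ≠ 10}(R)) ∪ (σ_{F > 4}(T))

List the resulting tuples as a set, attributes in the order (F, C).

Selection F ≠ 10: {(1, 16), (16, 36), (19, 2), (24, 27), (33, 31)}
Selection F > 4: {(16, 36), (17, 10), (19, 2), (32, 39), (38, 10), (40, 33)}
Set union of the two operands is {(1, 16), (16, 36), (17, 10), (19, 2), (24, 27), (32, 39), (33, 31), (38, 10), (40, 33)}.

{(1, 16), (16, 36), (17, 10), (19, 2), (24, 27), (32, 39), (33, 31), (38, 10), (40, 33)}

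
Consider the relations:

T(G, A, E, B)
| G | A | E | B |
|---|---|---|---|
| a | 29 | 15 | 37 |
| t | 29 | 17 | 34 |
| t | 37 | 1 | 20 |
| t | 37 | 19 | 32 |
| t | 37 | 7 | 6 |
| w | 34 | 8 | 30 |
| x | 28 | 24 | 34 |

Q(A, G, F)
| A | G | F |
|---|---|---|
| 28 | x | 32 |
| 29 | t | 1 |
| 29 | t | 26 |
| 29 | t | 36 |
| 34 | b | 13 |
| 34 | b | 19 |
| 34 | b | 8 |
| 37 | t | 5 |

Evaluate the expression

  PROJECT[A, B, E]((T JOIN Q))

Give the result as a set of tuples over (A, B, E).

T ⋈ Q (natural join on G, A): {(t, 29, 17, 34, 1), (t, 29, 17, 34, 26), (t, 29, 17, 34, 36), (t, 37, 1, 20, 5), (t, 37, 19, 32, 5), (t, 37, 7, 6, 5), (x, 28, 24, 34, 32)}
Projecting to A, B, E (2 duplicate(s) eliminated): {(28, 34, 24), (29, 34, 17), (37, 20, 1), (37, 32, 19), (37, 6, 7)}

{(28, 34, 24), (29, 34, 17), (37, 20, 1), (37, 32, 19), (37, 6, 7)}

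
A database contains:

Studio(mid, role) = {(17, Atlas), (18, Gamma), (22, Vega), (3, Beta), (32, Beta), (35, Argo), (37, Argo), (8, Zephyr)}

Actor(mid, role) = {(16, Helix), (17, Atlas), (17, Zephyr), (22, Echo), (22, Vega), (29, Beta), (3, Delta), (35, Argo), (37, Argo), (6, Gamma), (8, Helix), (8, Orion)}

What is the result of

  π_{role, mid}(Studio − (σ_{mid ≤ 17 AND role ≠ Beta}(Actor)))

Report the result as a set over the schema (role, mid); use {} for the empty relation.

{(Argo, 35), (Argo, 37), (Beta, 3), (Beta, 32), (Gamma, 18), (Vega, 22), (Zephyr, 8)}

Selection mid ≤ 17 AND role ≠ Beta: {(16, Helix), (17, Atlas), (17, Zephyr), (3, Delta), (6, Gamma), (8, Helix), (8, Orion)}
Taking the difference: {(18, Gamma), (22, Vega), (3, Beta), (32, Beta), (35, Argo), (37, Argo), (8, Zephyr)}
Projecting to role, mid: {(Argo, 35), (Argo, 37), (Beta, 3), (Beta, 32), (Gamma, 18), (Vega, 22), (Zephyr, 8)}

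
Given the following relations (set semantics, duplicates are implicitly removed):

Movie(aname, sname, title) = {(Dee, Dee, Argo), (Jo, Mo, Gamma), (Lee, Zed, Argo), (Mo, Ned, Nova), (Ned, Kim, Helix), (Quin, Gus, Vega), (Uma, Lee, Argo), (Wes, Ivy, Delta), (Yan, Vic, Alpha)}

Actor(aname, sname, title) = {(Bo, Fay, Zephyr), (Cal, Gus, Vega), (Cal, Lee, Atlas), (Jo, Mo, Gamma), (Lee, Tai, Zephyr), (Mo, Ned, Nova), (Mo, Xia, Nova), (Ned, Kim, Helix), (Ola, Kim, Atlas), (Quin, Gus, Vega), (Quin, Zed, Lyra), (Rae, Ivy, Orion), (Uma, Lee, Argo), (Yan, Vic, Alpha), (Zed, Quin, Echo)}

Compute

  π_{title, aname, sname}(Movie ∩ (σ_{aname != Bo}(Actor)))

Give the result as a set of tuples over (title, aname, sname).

{(Alpha, Yan, Vic), (Argo, Uma, Lee), (Gamma, Jo, Mo), (Helix, Ned, Kim), (Nova, Mo, Ned), (Vega, Quin, Gus)}

σ[aname != Bo]: keep tuples satisfying aname != Bo → {(Cal, Gus, Vega), (Cal, Lee, Atlas), (Jo, Mo, Gamma), (Lee, Tai, Zephyr), (Mo, Ned, Nova), (Mo, Xia, Nova), (Ned, Kim, Helix), (Ola, Kim, Atlas), (Quin, Gus, Vega), (Quin, Zed, Lyra), (Rae, Ivy, Orion), (Uma, Lee, Argo), (Yan, Vic, Alpha), (Zed, Quin, Echo)}
Taking the intersection: {(Jo, Mo, Gamma), (Mo, Ned, Nova), (Ned, Kim, Helix), (Quin, Gus, Vega), (Uma, Lee, Argo), (Yan, Vic, Alpha)}
π[title, aname, sname]: project onto (title, aname, sname) → {(Alpha, Yan, Vic), (Argo, Uma, Lee), (Gamma, Jo, Mo), (Helix, Ned, Kim), (Nova, Mo, Ned), (Vega, Quin, Gus)}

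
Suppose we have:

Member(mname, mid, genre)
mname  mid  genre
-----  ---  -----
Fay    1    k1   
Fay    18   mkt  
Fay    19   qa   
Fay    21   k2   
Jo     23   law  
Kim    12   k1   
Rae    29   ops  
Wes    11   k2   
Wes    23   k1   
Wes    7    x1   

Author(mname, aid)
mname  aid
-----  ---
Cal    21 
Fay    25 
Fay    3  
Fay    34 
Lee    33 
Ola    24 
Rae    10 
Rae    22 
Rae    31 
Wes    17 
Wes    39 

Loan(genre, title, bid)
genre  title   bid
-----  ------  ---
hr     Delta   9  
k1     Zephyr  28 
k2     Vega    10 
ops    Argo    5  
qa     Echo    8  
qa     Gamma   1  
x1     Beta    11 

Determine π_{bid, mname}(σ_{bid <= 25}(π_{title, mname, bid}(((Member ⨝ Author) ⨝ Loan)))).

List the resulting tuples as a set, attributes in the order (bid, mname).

{(1, Fay), (10, Fay), (10, Wes), (11, Wes), (5, Rae), (8, Fay)}

Natural join on mname: {(Fay, 1, k1, 25), (Fay, 1, k1, 3), (Fay, 1, k1, 34), (Fay, 18, mkt, 25), (Fay, 18, mkt, 3), (Fay, 18, mkt, 34), (Fay, 19, qa, 25), (Fay, 19, qa, 3), (Fay, 19, qa, 34), (Fay, 21, k2, 25), (Fay, 21, k2, 3), (Fay, 21, k2, 34), (Rae, 29, ops, 10), (Rae, 29, ops, 22), (Rae, 29, ops, 31), (Wes, 11, k2, 17), (Wes, 11, k2, 39), (Wes, 23, k1, 17), (Wes, 23, k1, 39), (Wes, 7, x1, 17), (Wes, 7, x1, 39)}
Natural join on genre: {(Fay, 1, k1, 25, Zephyr, 28), (Fay, 1, k1, 3, Zephyr, 28), (Fay, 1, k1, 34, Zephyr, 28), (Fay, 19, qa, 25, Echo, 8), (Fay, 19, qa, 25, Gamma, 1), (Fay, 19, qa, 3, Echo, 8), (Fay, 19, qa, 3, Gamma, 1), (Fay, 19, qa, 34, Echo, 8), (Fay, 19, qa, 34, Gamma, 1), (Fay, 21, k2, 25, Vega, 10), (Fay, 21, k2, 3, Vega, 10), (Fay, 21, k2, 34, Vega, 10), (Rae, 29, ops, 10, Argo, 5), (Rae, 29, ops, 22, Argo, 5), (Rae, 29, ops, 31, Argo, 5), (Wes, 11, k2, 17, Vega, 10), (Wes, 11, k2, 39, Vega, 10), (Wes, 23, k1, 17, Zephyr, 28), (Wes, 23, k1, 39, Zephyr, 28), (Wes, 7, x1, 17, Beta, 11), (Wes, 7, x1, 39, Beta, 11)}
Projecting to title, mname, bid (13 duplicate(s) eliminated): {(Argo, Rae, 5), (Beta, Wes, 11), (Echo, Fay, 8), (Gamma, Fay, 1), (Vega, Fay, 10), (Vega, Wes, 10), (Zephyr, Fay, 28), (Zephyr, Wes, 28)}
Selection bid <= 25: {(Argo, Rae, 5), (Beta, Wes, 11), (Echo, Fay, 8), (Gamma, Fay, 1), (Vega, Fay, 10), (Vega, Wes, 10)}
Projecting to bid, mname: {(1, Fay), (10, Fay), (10, Wes), (11, Wes), (5, Rae), (8, Fay)}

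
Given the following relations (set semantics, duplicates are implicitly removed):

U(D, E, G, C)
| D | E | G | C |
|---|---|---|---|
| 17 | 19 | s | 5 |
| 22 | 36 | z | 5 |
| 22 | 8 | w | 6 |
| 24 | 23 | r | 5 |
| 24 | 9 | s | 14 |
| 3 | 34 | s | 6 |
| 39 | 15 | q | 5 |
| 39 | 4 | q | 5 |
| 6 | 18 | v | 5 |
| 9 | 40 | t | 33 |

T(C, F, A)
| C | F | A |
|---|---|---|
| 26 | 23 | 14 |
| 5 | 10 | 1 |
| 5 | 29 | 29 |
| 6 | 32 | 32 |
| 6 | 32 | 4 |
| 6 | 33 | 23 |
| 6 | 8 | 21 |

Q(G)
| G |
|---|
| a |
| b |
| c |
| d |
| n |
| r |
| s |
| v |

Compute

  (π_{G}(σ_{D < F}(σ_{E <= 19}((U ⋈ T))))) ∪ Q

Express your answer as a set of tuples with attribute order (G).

{a, b, c, d, n, r, s, v, w}

Joining U and T on C yields {(17, 19, s, 5, 10, 1), (17, 19, s, 5, 29, 29), (22, 36, z, 5, 10, 1), (22, 36, z, 5, 29, 29), (22, 8, w, 6, 32, 32), (22, 8, w, 6, 32, 4), (22, 8, w, 6, 33, 23), (22, 8, w, 6, 8, 21), (24, 23, r, 5, 10, 1), (24, 23, r, 5, 29, 29), (3, 34, s, 6, 32, 32), (3, 34, s, 6, 32, 4), (3, 34, s, 6, 33, 23), (3, 34, s, 6, 8, 21), (39, 15, q, 5, 10, 1), (39, 15, q, 5, 29, 29), (39, 4, q, 5, 10, 1), (39, 4, q, 5, 29, 29), (6, 18, v, 5, 10, 1), (6, 18, v, 5, 29, 29)}.
σ[E <= 19]: keep tuples satisfying E <= 19 → {(17, 19, s, 5, 10, 1), (17, 19, s, 5, 29, 29), (22, 8, w, 6, 32, 32), (22, 8, w, 6, 32, 4), (22, 8, w, 6, 33, 23), (22, 8, w, 6, 8, 21), (39, 15, q, 5, 10, 1), (39, 15, q, 5, 29, 29), (39, 4, q, 5, 10, 1), (39, 4, q, 5, 29, 29), (6, 18, v, 5, 10, 1), (6, 18, v, 5, 29, 29)}
σ[D < F]: keep tuples satisfying D < F → {(17, 19, s, 5, 29, 29), (22, 8, w, 6, 32, 32), (22, 8, w, 6, 32, 4), (22, 8, w, 6, 33, 23), (6, 18, v, 5, 10, 1), (6, 18, v, 5, 29, 29)}
π_{G} gives {s, v, w} (3 duplicate(s) eliminated).
Union: {s, v, w} with {a, b, c, d, n, r, s, v} → {a, b, c, d, n, r, s, v, w}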